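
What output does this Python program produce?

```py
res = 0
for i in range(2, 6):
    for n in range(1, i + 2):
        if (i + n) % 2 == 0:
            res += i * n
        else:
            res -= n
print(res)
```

54

i=2,n=1: odd sum, res = 0-1 = -1
i=2,n=2: even sum, res = (-1)+4 = 3
i=2,n=3: odd sum, res = 3-3 = 0
i=3,n=1: even sum, res = 0+3 = 3
i=3,n=2: odd sum, res = 3-2 = 1
i=3,n=3: even sum, res = 1+9 = 10
i=3,n=4: odd sum, res = 10-4 = 6
i=4,n=1: odd sum, res = 6-1 = 5
i=4,n=2: even sum, res = 5+8 = 13
i=4,n=3: odd sum, res = 13-3 = 10
i=4,n=4: even sum, res = 10+16 = 26
i=4,n=5: odd sum, res = 26-5 = 21
i=5,n=1: even sum, res = 21+5 = 26
i=5,n=2: odd sum, res = 26-2 = 24
i=5,n=3: even sum, res = 24+15 = 39
i=5,n=4: odd sum, res = 39-4 = 35
i=5,n=5: even sum, res = 35+25 = 60
i=5,n=6: odd sum, res = 60-6 = 54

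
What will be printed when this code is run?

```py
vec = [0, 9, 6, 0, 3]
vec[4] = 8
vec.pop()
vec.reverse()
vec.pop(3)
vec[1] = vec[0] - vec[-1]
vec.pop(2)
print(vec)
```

[0, -9]

vec[4] = 8 → [0, 9, 6, 0, 8]
pop() removes 8 → [0, 9, 6, 0]
reverse → [0, 6, 9, 0]
pop(3) removes 0 → [0, 6, 9]
vec[1] = vec[0]-vec[-1] = 0-9 = -9 → [0, -9, 9]
pop(2) removes 9 → [0, -9]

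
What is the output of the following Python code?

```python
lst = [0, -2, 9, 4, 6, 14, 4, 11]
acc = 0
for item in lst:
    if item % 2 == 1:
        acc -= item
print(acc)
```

-20

item=0: not odd
item=-2: not odd
item=9: odd, acc = 0-9 = -9
item=4: not odd
item=6: not odd
item=14: not odd
item=4: not odd
item=11: odd, acc = (-9)-11 = -20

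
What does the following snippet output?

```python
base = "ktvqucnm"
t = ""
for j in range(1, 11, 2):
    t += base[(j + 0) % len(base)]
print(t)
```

j=1: add base[1]='t' → 't'
j=3: add base[3]='q' → 'tq'
j=5: add base[5]='c' → 'tqc'
j=7: add base[7]='m' → 'tqcm'
j=9: add base[1]='t' → 'tqcmt'

tqcmt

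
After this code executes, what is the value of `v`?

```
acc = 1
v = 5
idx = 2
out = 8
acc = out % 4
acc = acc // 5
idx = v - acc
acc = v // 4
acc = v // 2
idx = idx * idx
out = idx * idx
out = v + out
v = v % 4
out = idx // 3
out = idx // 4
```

1

acc = 8%4 = 0
acc = 0//5 = 0
idx = 5-0 = 5
acc = 5//4 = 1
acc = 5//2 = 2
idx = 5*5 = 25
out = 25*25 = 625
out = 5+625 = 630
v = 5%4 = 1
out = 25//3 = 8
out = 25//4 = 6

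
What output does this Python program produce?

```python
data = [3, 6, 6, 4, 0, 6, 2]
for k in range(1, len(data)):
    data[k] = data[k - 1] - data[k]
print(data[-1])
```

-21

k=1: data[1] = 3-6 = -3 → [3, -3, 6, 4, 0, 6, 2]
k=2: data[2] = (-3)-6 = -9 → [3, -3, -9, 4, 0, 6, 2]
k=3: data[3] = (-9)-4 = -13 → [3, -3, -9, -13, 0, 6, 2]
k=4: data[4] = (-13)-0 = -13 → [3, -3, -9, -13, -13, 6, 2]
k=5: data[5] = (-13)-6 = -19 → [3, -3, -9, -13, -13, -19, 2]
k=6: data[6] = (-19)-2 = -21 → [3, -3, -9, -13, -13, -19, -21]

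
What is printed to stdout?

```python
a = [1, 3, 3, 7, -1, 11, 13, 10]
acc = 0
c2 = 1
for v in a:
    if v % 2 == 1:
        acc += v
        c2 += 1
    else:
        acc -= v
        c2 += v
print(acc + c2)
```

45

v=1: odd, acc = 0+1 = 1; c2=2
v=3: odd, acc = 1+3 = 4; c2=3
v=3: odd, acc = 4+3 = 7; c2=4
v=7: odd, acc = 7+7 = 14; c2=5
v=-1: odd, acc = 14+(-1) = 13; c2=6
v=11: odd, acc = 13+11 = 24; c2=7
v=13: odd, acc = 24+13 = 37; c2=8
v=10: not odd, acc = 37-10 = 27; c2=18
acc+c2 = 27+18 = 45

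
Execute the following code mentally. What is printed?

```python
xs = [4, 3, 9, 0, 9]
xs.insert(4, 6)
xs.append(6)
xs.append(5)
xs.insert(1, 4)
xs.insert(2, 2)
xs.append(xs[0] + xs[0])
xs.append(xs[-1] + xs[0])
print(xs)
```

[4, 4, 2, 3, 9, 0, 6, 9, 6, 5, 8, 12]

insert 6 at 4 → [4, 3, 9, 0, 6, 9]
append 6 → [4, 3, 9, 0, 6, 9, 6]
append 5 → [4, 3, 9, 0, 6, 9, 6, 5]
insert 4 at 1 → [4, 4, 3, 9, 0, 6, 9, 6, 5]
insert 2 at 2 → [4, 4, 2, 3, 9, 0, 6, 9, 6, 5]
append xs[0]+xs[0] = 4+4 = 8 → [4, 4, 2, 3, 9, 0, 6, 9, 6, 5, 8]
append xs[-1]+xs[0] = 8+4 = 12 → [4, 4, 2, 3, 9, 0, 6, 9, 6, 5, 8, 12]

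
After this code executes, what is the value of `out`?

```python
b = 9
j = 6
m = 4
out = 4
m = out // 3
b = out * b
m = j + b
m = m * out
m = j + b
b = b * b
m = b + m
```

4

m = 4//3 = 1
b = 4*9 = 36
m = 6+36 = 42
m = 42*4 = 168
m = 6+36 = 42
b = 36*36 = 1296
m = 1296+42 = 1338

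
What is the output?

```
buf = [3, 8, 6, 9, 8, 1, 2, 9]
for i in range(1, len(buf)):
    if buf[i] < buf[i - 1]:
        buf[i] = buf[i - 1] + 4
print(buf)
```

[3, 8, 12, 16, 20, 24, 28, 32]

i=1: 8>=3, unchanged → [3, 8, 6, 9, 8, 1, 2, 9]
i=2: 6<8, buf[2] = 8+4 = 12 → [3, 8, 12, 9, 8, 1, 2, 9]
i=3: 9<12, buf[3] = 12+4 = 16 → [3, 8, 12, 16, 8, 1, 2, 9]
i=4: 8<16, buf[4] = 16+4 = 20 → [3, 8, 12, 16, 20, 1, 2, 9]
i=5: 1<20, buf[5] = 20+4 = 24 → [3, 8, 12, 16, 20, 24, 2, 9]
i=6: 2<24, buf[6] = 24+4 = 28 → [3, 8, 12, 16, 20, 24, 28, 9]
i=7: 9<28, buf[7] = 28+4 = 32 → [3, 8, 12, 16, 20, 24, 28, 32]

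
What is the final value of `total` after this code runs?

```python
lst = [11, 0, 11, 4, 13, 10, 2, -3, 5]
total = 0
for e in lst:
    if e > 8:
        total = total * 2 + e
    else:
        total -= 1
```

153

e=11: >8, total = 0*2+11 = 11
e=0: not >8, total = 11-1 = 10
e=11: >8, total = 10*2+11 = 31
e=4: not >8, total = 31-1 = 30
e=13: >8, total = 30*2+13 = 73
e=10: >8, total = 73*2+10 = 156
e=2: not >8, total = 156-1 = 155
e=-3: not >8, total = 155-1 = 154
e=5: not >8, total = 154-1 = 153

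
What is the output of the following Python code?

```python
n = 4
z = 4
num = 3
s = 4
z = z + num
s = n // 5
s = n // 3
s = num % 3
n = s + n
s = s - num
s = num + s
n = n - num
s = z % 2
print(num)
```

3

z = 4+3 = 7
s = 4//5 = 0
s = 4//3 = 1
s = 3%3 = 0
n = 0+4 = 4
s = 0-3 = -3
s = 3+(-3) = 0
n = 4-3 = 1
s = 7%2 = 1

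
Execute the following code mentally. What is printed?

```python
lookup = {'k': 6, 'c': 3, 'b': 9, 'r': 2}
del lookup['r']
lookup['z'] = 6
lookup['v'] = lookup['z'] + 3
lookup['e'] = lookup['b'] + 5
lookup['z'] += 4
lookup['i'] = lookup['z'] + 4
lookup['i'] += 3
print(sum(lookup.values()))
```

68

del 'r' → {'k': 6, 'c': 3, 'b': 9}
lookup['z'] = 6 → {'k': 6, 'c': 3, 'b': 9, 'z': 6}
lookup['v'] = lookup['z']+3 = 9 → {'k': 6, 'c': 3, 'b': 9, 'z': 6, 'v': 9}
lookup['e'] = lookup['b']+5 = 14 → {'k': 6, 'c': 3, 'b': 9, 'z': 6, 'v': 9, 'e': 14}
lookup['z'] = 6+4 = 10 → {'k': 6, 'c': 3, 'b': 9, 'z': 10, 'v': 9, 'e': 14}
lookup['i'] = lookup['z']+4 = 14 → {'k': 6, 'c': 3, 'b': 9, 'z': 10, 'v': 9, 'e': 14, 'i': 14}
lookup['i'] = 14+3 = 17 → {'k': 6, 'c': 3, 'b': 9, 'z': 10, 'v': 9, 'e': 14, 'i': 17}
sum of values = 68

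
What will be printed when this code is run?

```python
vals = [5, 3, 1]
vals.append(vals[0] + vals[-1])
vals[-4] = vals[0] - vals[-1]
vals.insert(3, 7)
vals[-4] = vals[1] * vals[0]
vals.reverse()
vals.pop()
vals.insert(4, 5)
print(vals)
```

append vals[0]+vals[-1] = 5+1 = 6 → [5, 3, 1, 6]
vals[-4] = vals[0]-vals[-1] = 5-6 = -1 → [-1, 3, 1, 6]
insert 7 at 3 → [-1, 3, 1, 7, 6]
vals[-4] = vals[1]*vals[0] = 3*(-1) = -3 → [-1, -3, 1, 7, 6]
reverse → [6, 7, 1, -3, -1]
pop() removes -1 → [6, 7, 1, -3]
insert 5 at 4 → [6, 7, 1, -3, 5]

[6, 7, 1, -3, 5]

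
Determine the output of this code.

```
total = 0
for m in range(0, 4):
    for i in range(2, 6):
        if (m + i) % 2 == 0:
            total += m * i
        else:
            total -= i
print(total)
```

m=0,i=2: even sum, total = 0+0 = 0
m=0,i=3: odd sum, total = 0-3 = -3
m=0,i=4: even sum, total = (-3)+0 = -3
m=0,i=5: odd sum, total = (-3)-5 = -8
m=1,i=2: odd sum, total = (-8)-2 = -10
m=1,i=3: even sum, total = (-10)+3 = -7
m=1,i=4: odd sum, total = (-7)-4 = -11
m=1,i=5: even sum, total = (-11)+5 = -6
m=2,i=2: even sum, total = (-6)+4 = -2
m=2,i=3: odd sum, total = (-2)-3 = -5
m=2,i=4: even sum, total = (-5)+8 = 3
m=2,i=5: odd sum, total = 3-5 = -2
m=3,i=2: odd sum, total = (-2)-2 = -4
m=3,i=3: even sum, total = (-4)+9 = 5
m=3,i=4: odd sum, total = 5-4 = 1
m=3,i=5: even sum, total = 1+15 = 16

16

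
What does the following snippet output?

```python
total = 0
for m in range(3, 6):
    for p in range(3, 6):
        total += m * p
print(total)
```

144

m=3,p=3: total = 0+9 = 9
m=3,p=4: total = 9+12 = 21
m=3,p=5: total = 21+15 = 36
m=4,p=3: total = 36+12 = 48
m=4,p=4: total = 48+16 = 64
m=4,p=5: total = 64+20 = 84
m=5,p=3: total = 84+15 = 99
m=5,p=4: total = 99+20 = 119
m=5,p=5: total = 119+25 = 144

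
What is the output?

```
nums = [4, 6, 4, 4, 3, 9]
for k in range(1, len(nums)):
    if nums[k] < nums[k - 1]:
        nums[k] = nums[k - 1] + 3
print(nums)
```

[4, 6, 9, 12, 15, 18]

k=1: 6>=4, unchanged → [4, 6, 4, 4, 3, 9]
k=2: 4<6, nums[2] = 6+3 = 9 → [4, 6, 9, 4, 3, 9]
k=3: 4<9, nums[3] = 9+3 = 12 → [4, 6, 9, 12, 3, 9]
k=4: 3<12, nums[4] = 12+3 = 15 → [4, 6, 9, 12, 15, 9]
k=5: 9<15, nums[5] = 15+3 = 18 → [4, 6, 9, 12, 15, 18]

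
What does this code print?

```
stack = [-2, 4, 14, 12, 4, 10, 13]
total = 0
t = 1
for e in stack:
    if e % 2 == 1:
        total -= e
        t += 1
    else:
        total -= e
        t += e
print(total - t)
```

-99

e=-2: not odd, total = 0-(-2) = 2; t=-1
e=4: not odd, total = 2-4 = -2; t=3
e=14: not odd, total = (-2)-14 = -16; t=17
e=12: not odd, total = (-16)-12 = -28; t=29
e=4: not odd, total = (-28)-4 = -32; t=33
e=10: not odd, total = (-32)-10 = -42; t=43
e=13: odd, total = (-42)-13 = -55; t=44
total-t = (-55)-44 = -99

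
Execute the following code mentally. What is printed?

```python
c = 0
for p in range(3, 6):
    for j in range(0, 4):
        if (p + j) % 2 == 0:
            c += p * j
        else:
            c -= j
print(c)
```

p=3,j=0: odd sum, c = 0-0 = 0
p=3,j=1: even sum, c = 0+3 = 3
p=3,j=2: odd sum, c = 3-2 = 1
p=3,j=3: even sum, c = 1+9 = 10
p=4,j=0: even sum, c = 10+0 = 10
p=4,j=1: odd sum, c = 10-1 = 9
p=4,j=2: even sum, c = 9+8 = 17
p=4,j=3: odd sum, c = 17-3 = 14
p=5,j=0: odd sum, c = 14-0 = 14
p=5,j=1: even sum, c = 14+5 = 19
p=5,j=2: odd sum, c = 19-2 = 17
p=5,j=3: even sum, c = 17+15 = 32

32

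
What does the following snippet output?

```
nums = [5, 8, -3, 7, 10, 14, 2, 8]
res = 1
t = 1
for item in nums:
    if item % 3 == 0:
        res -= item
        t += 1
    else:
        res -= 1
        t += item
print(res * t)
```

-168

item=5: not %3==0, res = 1-1 = 0; t=6
item=8: not %3==0, res = 0-1 = -1; t=14
item=-3: %3==0, res = (-1)-(-3) = 2; t=15
item=7: not %3==0, res = 2-1 = 1; t=22
item=10: not %3==0, res = 1-1 = 0; t=32
item=14: not %3==0, res = 0-1 = -1; t=46
item=2: not %3==0, res = (-1)-1 = -2; t=48
item=8: not %3==0, res = (-2)-1 = -3; t=56
res*t = (-3)*56 = -168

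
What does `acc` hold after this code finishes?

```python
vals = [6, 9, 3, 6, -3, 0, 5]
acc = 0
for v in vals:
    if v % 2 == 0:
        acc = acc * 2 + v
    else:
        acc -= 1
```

v=6: even, acc = 0*2+6 = 6
v=9: not even, acc = 6-1 = 5
v=3: not even, acc = 5-1 = 4
v=6: even, acc = 4*2+6 = 14
v=-3: not even, acc = 14-1 = 13
v=0: even, acc = 13*2+0 = 26
v=5: not even, acc = 26-1 = 25

25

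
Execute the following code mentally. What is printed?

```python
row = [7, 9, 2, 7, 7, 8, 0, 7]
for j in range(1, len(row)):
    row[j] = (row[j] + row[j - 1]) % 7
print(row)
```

j=1: row[1] = (9+7)%7 = 2 → [7, 2, 2, 7, 7, 8, 0, 7]
j=2: row[2] = (2+2)%7 = 4 → [7, 2, 4, 7, 7, 8, 0, 7]
j=3: row[3] = (7+4)%7 = 4 → [7, 2, 4, 4, 7, 8, 0, 7]
j=4: row[4] = (7+4)%7 = 4 → [7, 2, 4, 4, 4, 8, 0, 7]
j=5: row[5] = (8+4)%7 = 5 → [7, 2, 4, 4, 4, 5, 0, 7]
j=6: row[6] = (0+5)%7 = 5 → [7, 2, 4, 4, 4, 5, 5, 7]
j=7: row[7] = (7+5)%7 = 5 → [7, 2, 4, 4, 4, 5, 5, 5]

[7, 2, 4, 4, 4, 5, 5, 5]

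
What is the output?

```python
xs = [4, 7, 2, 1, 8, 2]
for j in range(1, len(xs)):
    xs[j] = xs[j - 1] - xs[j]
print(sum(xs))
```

-40

j=1: xs[1] = 4-7 = -3 → [4, -3, 2, 1, 8, 2]
j=2: xs[2] = (-3)-2 = -5 → [4, -3, -5, 1, 8, 2]
j=3: xs[3] = (-5)-1 = -6 → [4, -3, -5, -6, 8, 2]
j=4: xs[4] = (-6)-8 = -14 → [4, -3, -5, -6, -14, 2]
j=5: xs[5] = (-14)-2 = -16 → [4, -3, -5, -6, -14, -16]
sum = -40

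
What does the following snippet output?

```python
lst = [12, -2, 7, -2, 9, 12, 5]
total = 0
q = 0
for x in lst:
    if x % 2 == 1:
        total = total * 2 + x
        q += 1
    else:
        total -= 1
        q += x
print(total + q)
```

52

x=12: not odd, total = 0-1 = -1; q=12
x=-2: not odd, total = (-1)-1 = -2; q=10
x=7: odd, total = (-2)*2+7 = 3; q=11
x=-2: not odd, total = 3-1 = 2; q=9
x=9: odd, total = 2*2+9 = 13; q=10
x=12: not odd, total = 13-1 = 12; q=22
x=5: odd, total = 12*2+5 = 29; q=23
total+q = 29+23 = 52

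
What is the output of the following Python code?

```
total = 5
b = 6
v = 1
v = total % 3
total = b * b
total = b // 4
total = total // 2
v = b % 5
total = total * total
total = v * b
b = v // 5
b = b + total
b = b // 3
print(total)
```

6

v = 5%3 = 2
total = 6*6 = 36
total = 6//4 = 1
total = 1//2 = 0
v = 6%5 = 1
total = 0*0 = 0
total = 1*6 = 6
b = 1//5 = 0
b = 0+6 = 6
b = 6//3 = 2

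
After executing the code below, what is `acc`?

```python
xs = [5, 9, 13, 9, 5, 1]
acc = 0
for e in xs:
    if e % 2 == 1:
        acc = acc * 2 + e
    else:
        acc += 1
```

455

e=5: odd, acc = 0*2+5 = 5
e=9: odd, acc = 5*2+9 = 19
e=13: odd, acc = 19*2+13 = 51
e=9: odd, acc = 51*2+9 = 111
e=5: odd, acc = 111*2+5 = 227
e=1: odd, acc = 227*2+1 = 455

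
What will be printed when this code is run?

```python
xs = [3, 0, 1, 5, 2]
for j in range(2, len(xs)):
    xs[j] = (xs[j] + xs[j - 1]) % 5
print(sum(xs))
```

8

j=2: xs[2] = (1+0)%5 = 1 → [3, 0, 1, 5, 2]
j=3: xs[3] = (5+1)%5 = 1 → [3, 0, 1, 1, 2]
j=4: xs[4] = (2+1)%5 = 3 → [3, 0, 1, 1, 3]
sum = 8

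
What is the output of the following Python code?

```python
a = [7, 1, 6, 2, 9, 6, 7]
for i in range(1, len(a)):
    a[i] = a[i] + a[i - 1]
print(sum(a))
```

139

i=1: a[1] = 1+7 = 8 → [7, 8, 6, 2, 9, 6, 7]
i=2: a[2] = 6+8 = 14 → [7, 8, 14, 2, 9, 6, 7]
i=3: a[3] = 2+14 = 16 → [7, 8, 14, 16, 9, 6, 7]
i=4: a[4] = 9+16 = 25 → [7, 8, 14, 16, 25, 6, 7]
i=5: a[5] = 6+25 = 31 → [7, 8, 14, 16, 25, 31, 7]
i=6: a[6] = 7+31 = 38 → [7, 8, 14, 16, 25, 31, 38]
sum = 139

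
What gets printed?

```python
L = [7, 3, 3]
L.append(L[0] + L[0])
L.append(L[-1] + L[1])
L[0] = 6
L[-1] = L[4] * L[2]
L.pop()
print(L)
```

append L[0]+L[0] = 7+7 = 14 → [7, 3, 3, 14]
append L[-1]+L[1] = 14+3 = 17 → [7, 3, 3, 14, 17]
L[0] = 6 → [6, 3, 3, 14, 17]
L[-1] = L[4]*L[2] = 17*3 = 51 → [6, 3, 3, 14, 51]
pop() removes 51 → [6, 3, 3, 14]

[6, 3, 3, 14]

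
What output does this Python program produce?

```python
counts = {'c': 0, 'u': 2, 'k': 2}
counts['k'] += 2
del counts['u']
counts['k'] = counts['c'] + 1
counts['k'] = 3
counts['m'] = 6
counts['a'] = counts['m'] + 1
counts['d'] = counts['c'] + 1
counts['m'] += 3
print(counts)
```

{'c': 0, 'k': 3, 'm': 9, 'a': 7, 'd': 1}

counts['k'] = 2+2 = 4 → {'c': 0, 'u': 2, 'k': 4}
del 'u' → {'c': 0, 'k': 4}
counts['k'] = counts['c']+1 = 1 → {'c': 0, 'k': 1}
counts['k'] = 3 → {'c': 0, 'k': 3}
counts['m'] = 6 → {'c': 0, 'k': 3, 'm': 6}
counts['a'] = counts['m']+1 = 7 → {'c': 0, 'k': 3, 'm': 6, 'a': 7}
counts['d'] = counts['c']+1 = 1 → {'c': 0, 'k': 3, 'm': 6, 'a': 7, 'd': 1}
counts['m'] = 6+3 = 9 → {'c': 0, 'k': 3, 'm': 9, 'a': 7, 'd': 1}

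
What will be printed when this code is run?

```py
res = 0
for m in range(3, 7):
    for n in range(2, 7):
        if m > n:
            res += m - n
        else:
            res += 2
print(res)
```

m=3,n=2: 3>2, res = 0+1 = 1
m=3,n=3: not 3>3, res = 1+2 = 3
m=3,n=4: not 3>4, res = 3+2 = 5
m=3,n=5: not 3>5, res = 5+2 = 7
m=3,n=6: not 3>6, res = 7+2 = 9
m=4,n=2: 4>2, res = 9+2 = 11
m=4,n=3: 4>3, res = 11+1 = 12
m=4,n=4: not 4>4, res = 12+2 = 14
m=4,n=5: not 4>5, res = 14+2 = 16
m=4,n=6: not 4>6, res = 16+2 = 18
m=5,n=2: 5>2, res = 18+3 = 21
m=5,n=3: 5>3, res = 21+2 = 23
m=5,n=4: 5>4, res = 23+1 = 24
m=5,n=5: not 5>5, res = 24+2 = 26
m=5,n=6: not 5>6, res = 26+2 = 28
m=6,n=2: 6>2, res = 28+4 = 32
m=6,n=3: 6>3, res = 32+3 = 35
m=6,n=4: 6>4, res = 35+2 = 37
m=6,n=5: 6>5, res = 37+1 = 38
m=6,n=6: not 6>6, res = 38+2 = 40

40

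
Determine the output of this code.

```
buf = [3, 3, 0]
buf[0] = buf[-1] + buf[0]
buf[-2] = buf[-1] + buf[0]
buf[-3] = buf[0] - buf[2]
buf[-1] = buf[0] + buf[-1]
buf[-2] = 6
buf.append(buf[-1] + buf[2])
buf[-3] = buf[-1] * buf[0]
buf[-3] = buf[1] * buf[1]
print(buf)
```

[3, 324, 3, 6]

buf[0] = buf[-1]+buf[0] = 0+3 = 3 → [3, 3, 0]
buf[-2] = buf[-1]+buf[0] = 0+3 = 3 → [3, 3, 0]
buf[-3] = buf[0]-buf[2] = 3-0 = 3 → [3, 3, 0]
buf[-1] = buf[0]+buf[-1] = 3+0 = 3 → [3, 3, 3]
buf[-2] = 6 → [3, 6, 3]
append buf[-1]+buf[2] = 3+3 = 6 → [3, 6, 3, 6]
buf[-3] = buf[-1]*buf[0] = 6*3 = 18 → [3, 18, 3, 6]
buf[-3] = buf[1]*buf[1] = 18*18 = 324 → [3, 324, 3, 6]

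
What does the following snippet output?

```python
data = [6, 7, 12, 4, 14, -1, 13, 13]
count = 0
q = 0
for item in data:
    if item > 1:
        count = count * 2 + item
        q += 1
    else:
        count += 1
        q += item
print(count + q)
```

item=6: >1, count = 0*2+6 = 6; q=1
item=7: >1, count = 6*2+7 = 19; q=2
item=12: >1, count = 19*2+12 = 50; q=3
item=4: >1, count = 50*2+4 = 104; q=4
item=14: >1, count = 104*2+14 = 222; q=5
item=-1: not >1, count = 222+1 = 223; q=4
item=13: >1, count = 223*2+13 = 459; q=5
item=13: >1, count = 459*2+13 = 931; q=6
count+q = 931+6 = 937

937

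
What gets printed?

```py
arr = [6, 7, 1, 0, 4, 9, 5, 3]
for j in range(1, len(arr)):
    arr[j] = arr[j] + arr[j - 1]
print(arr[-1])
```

j=1: arr[1] = 7+6 = 13 → [6, 13, 1, 0, 4, 9, 5, 3]
j=2: arr[2] = 1+13 = 14 → [6, 13, 14, 0, 4, 9, 5, 3]
j=3: arr[3] = 0+14 = 14 → [6, 13, 14, 14, 4, 9, 5, 3]
j=4: arr[4] = 4+14 = 18 → [6, 13, 14, 14, 18, 9, 5, 3]
j=5: arr[5] = 9+18 = 27 → [6, 13, 14, 14, 18, 27, 5, 3]
j=6: arr[6] = 5+27 = 32 → [6, 13, 14, 14, 18, 27, 32, 3]
j=7: arr[7] = 3+32 = 35 → [6, 13, 14, 14, 18, 27, 32, 35]

35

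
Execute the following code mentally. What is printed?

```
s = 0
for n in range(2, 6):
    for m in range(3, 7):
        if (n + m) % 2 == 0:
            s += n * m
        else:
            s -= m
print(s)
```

n=2,m=3: odd sum, s = 0-3 = -3
n=2,m=4: even sum, s = (-3)+8 = 5
n=2,m=5: odd sum, s = 5-5 = 0
n=2,m=6: even sum, s = 0+12 = 12
n=3,m=3: even sum, s = 12+9 = 21
n=3,m=4: odd sum, s = 21-4 = 17
n=3,m=5: even sum, s = 17+15 = 32
n=3,m=6: odd sum, s = 32-6 = 26
n=4,m=3: odd sum, s = 26-3 = 23
n=4,m=4: even sum, s = 23+16 = 39
n=4,m=5: odd sum, s = 39-5 = 34
n=4,m=6: even sum, s = 34+24 = 58
n=5,m=3: even sum, s = 58+15 = 73
n=5,m=4: odd sum, s = 73-4 = 69
n=5,m=5: even sum, s = 69+25 = 94
n=5,m=6: odd sum, s = 94-6 = 88

88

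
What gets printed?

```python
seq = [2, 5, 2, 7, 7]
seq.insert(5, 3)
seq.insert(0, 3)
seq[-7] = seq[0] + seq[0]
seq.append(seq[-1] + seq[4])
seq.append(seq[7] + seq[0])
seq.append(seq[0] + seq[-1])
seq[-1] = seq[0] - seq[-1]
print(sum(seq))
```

insert 3 at 5 → [2, 5, 2, 7, 7, 3]
insert 3 at 0 → [3, 2, 5, 2, 7, 7, 3]
seq[-7] = seq[0]+seq[0] = 3+3 = 6 → [6, 2, 5, 2, 7, 7, 3]
append seq[-1]+seq[4] = 3+7 = 10 → [6, 2, 5, 2, 7, 7, 3, 10]
append seq[7]+seq[0] = 10+6 = 16 → [6, 2, 5, 2, 7, 7, 3, 10, 16]
append seq[0]+seq[-1] = 6+16 = 22 → [6, 2, 5, 2, 7, 7, 3, 10, 16, 22]
seq[-1] = seq[0]-seq[-1] = 6-22 = -16 → [6, 2, 5, 2, 7, 7, 3, 10, 16, -16]
sum = 42

42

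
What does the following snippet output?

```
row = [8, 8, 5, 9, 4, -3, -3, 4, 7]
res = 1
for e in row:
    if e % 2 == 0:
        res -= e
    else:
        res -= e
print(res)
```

e=8: even, res = 1-8 = -7
e=8: even, res = (-7)-8 = -15
e=5: not even, res = (-15)-5 = -20
e=9: not even, res = (-20)-9 = -29
e=4: even, res = (-29)-4 = -33
e=-3: not even, res = (-33)-(-3) = -30
e=-3: not even, res = (-30)-(-3) = -27
e=4: even, res = (-27)-4 = -31
e=7: not even, res = (-31)-7 = -38

-38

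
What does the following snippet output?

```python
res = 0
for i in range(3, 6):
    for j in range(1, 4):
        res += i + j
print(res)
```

54

i=3,j=1: res = 0+4 = 4
i=3,j=2: res = 4+5 = 9
i=3,j=3: res = 9+6 = 15
i=4,j=1: res = 15+5 = 20
i=4,j=2: res = 20+6 = 26
i=4,j=3: res = 26+7 = 33
i=5,j=1: res = 33+6 = 39
i=5,j=2: res = 39+7 = 46
i=5,j=3: res = 46+8 = 54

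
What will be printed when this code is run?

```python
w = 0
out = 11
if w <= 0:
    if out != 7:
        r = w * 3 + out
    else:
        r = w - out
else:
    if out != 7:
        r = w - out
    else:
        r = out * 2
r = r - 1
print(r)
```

w=0, out=11
w <= 0 is True; out != 7 is True
→ r = w * 3 + out = 11
r = 11-1 = 10

10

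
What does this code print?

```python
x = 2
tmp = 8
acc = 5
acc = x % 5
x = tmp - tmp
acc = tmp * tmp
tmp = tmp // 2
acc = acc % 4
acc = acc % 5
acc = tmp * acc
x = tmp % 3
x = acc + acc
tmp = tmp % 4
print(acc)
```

0

acc = 2%5 = 2
x = 8-8 = 0
acc = 8*8 = 64
tmp = 8//2 = 4
acc = 64%4 = 0
acc = 0%5 = 0
acc = 4*0 = 0
x = 4%3 = 1
x = 0+0 = 0
tmp = 4%4 = 0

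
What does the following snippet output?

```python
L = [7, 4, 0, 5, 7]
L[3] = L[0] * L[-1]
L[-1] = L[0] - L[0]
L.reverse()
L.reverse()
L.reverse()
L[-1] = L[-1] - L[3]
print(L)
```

[0, 49, 0, 4, 3]

L[3] = L[0]*L[-1] = 7*7 = 49 → [7, 4, 0, 49, 7]
L[-1] = L[0]-L[0] = 7-7 = 0 → [7, 4, 0, 49, 0]
reverse → [0, 49, 0, 4, 7]
reverse → [7, 4, 0, 49, 0]
reverse → [0, 49, 0, 4, 7]
L[-1] = L[-1]-L[3] = 7-4 = 3 → [0, 49, 0, 4, 3]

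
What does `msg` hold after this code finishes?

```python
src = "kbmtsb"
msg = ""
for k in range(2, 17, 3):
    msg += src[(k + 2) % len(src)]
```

'sbsbs'

k=2: add src[4]='s' → 's'
k=5: add src[1]='b' → 'sb'
k=8: add src[4]='s' → 'sbs'
k=11: add src[1]='b' → 'sbsb'
k=14: add src[4]='s' → 'sbsbs'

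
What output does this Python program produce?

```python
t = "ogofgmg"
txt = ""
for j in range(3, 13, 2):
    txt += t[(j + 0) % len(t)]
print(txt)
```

j=3: add t[3]='f' → 'f'
j=5: add t[5]='m' → 'fm'
j=7: add t[0]='o' → 'fmo'
j=9: add t[2]='o' → 'fmoo'
j=11: add t[4]='g' → 'fmoog'

fmoog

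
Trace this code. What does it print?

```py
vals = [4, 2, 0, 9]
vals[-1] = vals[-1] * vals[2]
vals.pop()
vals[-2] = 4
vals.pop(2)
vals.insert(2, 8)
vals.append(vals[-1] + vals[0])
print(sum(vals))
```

vals[-1] = vals[-1]*vals[2] = 9*0 = 0 → [4, 2, 0, 0]
pop() removes 0 → [4, 2, 0]
vals[-2] = 4 → [4, 4, 0]
pop(2) removes 0 → [4, 4]
insert 8 at 2 → [4, 4, 8]
append vals[-1]+vals[0] = 8+4 = 12 → [4, 4, 8, 12]
sum = 28

28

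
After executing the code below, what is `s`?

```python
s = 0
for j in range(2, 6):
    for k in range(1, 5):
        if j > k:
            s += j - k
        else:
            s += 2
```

32

j=2,k=1: 2>1, s = 0+1 = 1
j=2,k=2: not 2>2, s = 1+2 = 3
j=2,k=3: not 2>3, s = 3+2 = 5
j=2,k=4: not 2>4, s = 5+2 = 7
j=3,k=1: 3>1, s = 7+2 = 9
j=3,k=2: 3>2, s = 9+1 = 10
j=3,k=3: not 3>3, s = 10+2 = 12
j=3,k=4: not 3>4, s = 12+2 = 14
j=4,k=1: 4>1, s = 14+3 = 17
j=4,k=2: 4>2, s = 17+2 = 19
j=4,k=3: 4>3, s = 19+1 = 20
j=4,k=4: not 4>4, s = 20+2 = 22
j=5,k=1: 5>1, s = 22+4 = 26
j=5,k=2: 5>2, s = 26+3 = 29
j=5,k=3: 5>3, s = 29+2 = 31
j=5,k=4: 5>4, s = 31+1 = 32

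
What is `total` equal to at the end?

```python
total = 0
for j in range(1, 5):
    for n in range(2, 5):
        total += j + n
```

j=1,n=2: total = 0+3 = 3
j=1,n=3: total = 3+4 = 7
j=1,n=4: total = 7+5 = 12
j=2,n=2: total = 12+4 = 16
j=2,n=3: total = 16+5 = 21
j=2,n=4: total = 21+6 = 27
j=3,n=2: total = 27+5 = 32
j=3,n=3: total = 32+6 = 38
j=3,n=4: total = 38+7 = 45
j=4,n=2: total = 45+6 = 51
j=4,n=3: total = 51+7 = 58
j=4,n=4: total = 58+8 = 66

66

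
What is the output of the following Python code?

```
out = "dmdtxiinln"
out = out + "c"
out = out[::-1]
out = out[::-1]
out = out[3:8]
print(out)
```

+ 'c' → 'dmdtxiinlnc'
reverse → 'cnlniixtdmd'
reverse → 'dmdtxiinlnc'
slice [3:8] → 'txiin'

txiin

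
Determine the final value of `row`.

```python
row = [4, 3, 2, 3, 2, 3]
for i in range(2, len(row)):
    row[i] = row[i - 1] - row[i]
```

[4, 3, 1, -2, -4, -7]

i=2: row[2] = 3-2 = 1 → [4, 3, 1, 3, 2, 3]
i=3: row[3] = 1-3 = -2 → [4, 3, 1, -2, 2, 3]
i=4: row[4] = (-2)-2 = -4 → [4, 3, 1, -2, -4, 3]
i=5: row[5] = (-4)-3 = -7 → [4, 3, 1, -2, -4, -7]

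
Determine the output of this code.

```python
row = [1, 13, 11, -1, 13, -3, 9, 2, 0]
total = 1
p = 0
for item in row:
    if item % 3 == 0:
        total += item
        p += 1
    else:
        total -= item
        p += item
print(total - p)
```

-74

item=1: not %3==0, total = 1-1 = 0; p=1
item=13: not %3==0, total = 0-13 = -13; p=14
item=11: not %3==0, total = (-13)-11 = -24; p=25
item=-1: not %3==0, total = (-24)-(-1) = -23; p=24
item=13: not %3==0, total = (-23)-13 = -36; p=37
item=-3: %3==0, total = (-36)+(-3) = -39; p=38
item=9: %3==0, total = (-39)+9 = -30; p=39
item=2: not %3==0, total = (-30)-2 = -32; p=41
item=0: %3==0, total = (-32)+0 = -32; p=42
total-p = (-32)-42 = -74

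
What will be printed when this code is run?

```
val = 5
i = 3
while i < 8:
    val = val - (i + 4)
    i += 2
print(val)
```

-22

i=3: val = 5-7 = -2
i=5: val = (-2)-9 = -11
i=7: val = (-11)-11 = -22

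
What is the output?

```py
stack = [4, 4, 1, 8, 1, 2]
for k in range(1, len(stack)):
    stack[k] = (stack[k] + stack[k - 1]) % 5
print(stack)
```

[4, 3, 4, 2, 3, 0]

k=1: stack[1] = (4+4)%5 = 3 → [4, 3, 1, 8, 1, 2]
k=2: stack[2] = (1+3)%5 = 4 → [4, 3, 4, 8, 1, 2]
k=3: stack[3] = (8+4)%5 = 2 → [4, 3, 4, 2, 1, 2]
k=4: stack[4] = (1+2)%5 = 3 → [4, 3, 4, 2, 3, 2]
k=5: stack[5] = (2+3)%5 = 0 → [4, 3, 4, 2, 3, 0]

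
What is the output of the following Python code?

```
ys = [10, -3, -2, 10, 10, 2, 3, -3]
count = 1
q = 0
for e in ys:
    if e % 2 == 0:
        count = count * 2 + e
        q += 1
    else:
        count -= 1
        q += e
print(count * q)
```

e=10: even, count = 1*2+10 = 12; q=1
e=-3: not even, count = 12-1 = 11; q=-2
e=-2: even, count = 11*2+(-2) = 20; q=-1
e=10: even, count = 20*2+10 = 50; q=0
e=10: even, count = 50*2+10 = 110; q=1
e=2: even, count = 110*2+2 = 222; q=2
e=3: not even, count = 222-1 = 221; q=5
e=-3: not even, count = 221-1 = 220; q=2
count*q = 220*2 = 440

440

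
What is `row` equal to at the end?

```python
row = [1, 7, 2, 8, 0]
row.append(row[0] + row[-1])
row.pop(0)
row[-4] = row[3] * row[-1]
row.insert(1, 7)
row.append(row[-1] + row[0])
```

[7, 7, 0, 8, 0, 1, 8]

append row[0]+row[-1] = 1+0 = 1 → [1, 7, 2, 8, 0, 1]
pop(0) removes 1 → [7, 2, 8, 0, 1]
row[-4] = row[3]*row[-1] = 0*1 = 0 → [7, 0, 8, 0, 1]
insert 7 at 1 → [7, 7, 0, 8, 0, 1]
append row[-1]+row[0] = 1+7 = 8 → [7, 7, 0, 8, 0, 1, 8]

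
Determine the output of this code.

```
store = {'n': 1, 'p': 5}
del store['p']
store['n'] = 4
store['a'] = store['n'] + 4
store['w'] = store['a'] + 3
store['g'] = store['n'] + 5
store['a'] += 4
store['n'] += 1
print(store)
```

{'n': 5, 'a': 12, 'w': 11, 'g': 9}

del 'p' → {'n': 1}
store['n'] = 4 → {'n': 4}
store['a'] = store['n']+4 = 8 → {'n': 4, 'a': 8}
store['w'] = store['a']+3 = 11 → {'n': 4, 'a': 8, 'w': 11}
store['g'] = store['n']+5 = 9 → {'n': 4, 'a': 8, 'w': 11, 'g': 9}
store['a'] = 8+4 = 12 → {'n': 4, 'a': 12, 'w': 11, 'g': 9}
store['n'] = 4+1 = 5 → {'n': 5, 'a': 12, 'w': 11, 'g': 9}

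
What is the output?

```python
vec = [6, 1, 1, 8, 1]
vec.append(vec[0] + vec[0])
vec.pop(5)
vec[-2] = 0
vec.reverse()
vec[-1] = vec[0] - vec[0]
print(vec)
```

append vec[0]+vec[0] = 6+6 = 12 → [6, 1, 1, 8, 1, 12]
pop(5) removes 12 → [6, 1, 1, 8, 1]
vec[-2] = 0 → [6, 1, 1, 0, 1]
reverse → [1, 0, 1, 1, 6]
vec[-1] = vec[0]-vec[0] = 1-1 = 0 → [1, 0, 1, 1, 0]

[1, 0, 1, 1, 0]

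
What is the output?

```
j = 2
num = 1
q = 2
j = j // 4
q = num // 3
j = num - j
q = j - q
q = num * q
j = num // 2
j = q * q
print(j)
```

1

j = 2//4 = 0
q = 1//3 = 0
j = 1-0 = 1
q = 1-0 = 1
q = 1*1 = 1
j = 1//2 = 0
j = 1*1 = 1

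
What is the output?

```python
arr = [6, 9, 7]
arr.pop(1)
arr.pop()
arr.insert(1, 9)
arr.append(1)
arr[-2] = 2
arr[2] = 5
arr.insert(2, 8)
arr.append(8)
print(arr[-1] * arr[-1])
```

64

pop(1) removes 9 → [6, 7]
pop() removes 7 → [6]
insert 9 at 1 → [6, 9]
append 1 → [6, 9, 1]
arr[-2] = 2 → [6, 2, 1]
arr[2] = 5 → [6, 2, 5]
insert 8 at 2 → [6, 2, 8, 5]
append 8 → [6, 2, 8, 5, 8]
arr[-1]*arr[-1] = 8*8 = 64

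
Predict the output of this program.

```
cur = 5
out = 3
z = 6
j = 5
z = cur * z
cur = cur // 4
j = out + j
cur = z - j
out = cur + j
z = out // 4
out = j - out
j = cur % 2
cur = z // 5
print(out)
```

-22

z = 5*6 = 30
cur = 5//4 = 1
j = 3+5 = 8
cur = 30-8 = 22
out = 22+8 = 30
z = 30//4 = 7
out = 8-30 = -22
j = 22%2 = 0
cur = 7//5 = 1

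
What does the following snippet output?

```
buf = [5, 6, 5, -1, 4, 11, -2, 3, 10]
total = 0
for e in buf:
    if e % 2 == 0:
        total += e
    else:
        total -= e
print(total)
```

-5

e=5: not even, total = 0-5 = -5
e=6: even, total = (-5)+6 = 1
e=5: not even, total = 1-5 = -4
e=-1: not even, total = (-4)-(-1) = -3
e=4: even, total = (-3)+4 = 1
e=11: not even, total = 1-11 = -10
e=-2: even, total = (-10)+(-2) = -12
e=3: not even, total = (-12)-3 = -15
e=10: even, total = (-15)+10 = -5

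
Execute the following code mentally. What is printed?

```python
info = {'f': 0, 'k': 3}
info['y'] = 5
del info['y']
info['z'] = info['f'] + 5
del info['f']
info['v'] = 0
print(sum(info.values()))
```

info['y'] = 5 → {'f': 0, 'k': 3, 'y': 5}
del 'y' → {'f': 0, 'k': 3}
info['z'] = info['f']+5 = 5 → {'f': 0, 'k': 3, 'z': 5}
del 'f' → {'k': 3, 'z': 5}
info['v'] = 0 → {'k': 3, 'z': 5, 'v': 0}
sum of values = 8

8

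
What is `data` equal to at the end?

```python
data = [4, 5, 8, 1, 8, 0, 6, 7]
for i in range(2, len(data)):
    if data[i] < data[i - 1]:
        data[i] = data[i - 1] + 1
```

[4, 5, 8, 9, 10, 11, 12, 13]

i=2: 8>=5, unchanged → [4, 5, 8, 1, 8, 0, 6, 7]
i=3: 1<8, data[3] = 8+1 = 9 → [4, 5, 8, 9, 8, 0, 6, 7]
i=4: 8<9, data[4] = 9+1 = 10 → [4, 5, 8, 9, 10, 0, 6, 7]
i=5: 0<10, data[5] = 10+1 = 11 → [4, 5, 8, 9, 10, 11, 6, 7]
i=6: 6<11, data[6] = 11+1 = 12 → [4, 5, 8, 9, 10, 11, 12, 7]
i=7: 7<12, data[7] = 12+1 = 13 → [4, 5, 8, 9, 10, 11, 12, 13]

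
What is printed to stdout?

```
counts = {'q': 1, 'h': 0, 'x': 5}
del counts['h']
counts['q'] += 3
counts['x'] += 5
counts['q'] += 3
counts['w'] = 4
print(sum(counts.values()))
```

del 'h' → {'q': 1, 'x': 5}
counts['q'] = 1+3 = 4 → {'q': 4, 'x': 5}
counts['x'] = 5+5 = 10 → {'q': 4, 'x': 10}
counts['q'] = 4+3 = 7 → {'q': 7, 'x': 10}
counts['w'] = 4 → {'q': 7, 'x': 10, 'w': 4}
sum of values = 21

21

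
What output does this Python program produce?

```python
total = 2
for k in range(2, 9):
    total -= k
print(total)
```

k=2: total = 2-2 = 0
k=3: total = 0-3 = -3
k=4: total = (-3)-4 = -7
k=5: total = (-7)-5 = -12
k=6: total = (-12)-6 = -18
k=7: total = (-18)-7 = -25
k=8: total = (-25)-8 = -33

-33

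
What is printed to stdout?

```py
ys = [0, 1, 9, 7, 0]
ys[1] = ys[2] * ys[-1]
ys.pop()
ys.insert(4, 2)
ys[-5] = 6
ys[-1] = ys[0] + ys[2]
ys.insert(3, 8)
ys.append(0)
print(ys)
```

ys[1] = ys[2]*ys[-1] = 9*0 = 0 → [0, 0, 9, 7, 0]
pop() removes 0 → [0, 0, 9, 7]
insert 2 at 4 → [0, 0, 9, 7, 2]
ys[-5] = 6 → [6, 0, 9, 7, 2]
ys[-1] = ys[0]+ys[2] = 6+9 = 15 → [6, 0, 9, 7, 15]
insert 8 at 3 → [6, 0, 9, 8, 7, 15]
append 0 → [6, 0, 9, 8, 7, 15, 0]

[6, 0, 9, 8, 7, 15, 0]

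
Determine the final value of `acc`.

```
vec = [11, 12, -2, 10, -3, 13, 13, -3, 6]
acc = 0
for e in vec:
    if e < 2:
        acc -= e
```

e=11: not <2
e=12: not <2
e=-2: <2, acc = 0-(-2) = 2
e=10: not <2
e=-3: <2, acc = 2-(-3) = 5
e=13: not <2
e=13: not <2
e=-3: <2, acc = 5-(-3) = 8
e=6: not <2

8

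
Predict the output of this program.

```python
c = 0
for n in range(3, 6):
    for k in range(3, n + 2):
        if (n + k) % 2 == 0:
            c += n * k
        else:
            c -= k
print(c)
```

43

n=3,k=3: even sum, c = 0+9 = 9
n=3,k=4: odd sum, c = 9-4 = 5
n=4,k=3: odd sum, c = 5-3 = 2
n=4,k=4: even sum, c = 2+16 = 18
n=4,k=5: odd sum, c = 18-5 = 13
n=5,k=3: even sum, c = 13+15 = 28
n=5,k=4: odd sum, c = 28-4 = 24
n=5,k=5: even sum, c = 24+25 = 49
n=5,k=6: odd sum, c = 49-6 = 43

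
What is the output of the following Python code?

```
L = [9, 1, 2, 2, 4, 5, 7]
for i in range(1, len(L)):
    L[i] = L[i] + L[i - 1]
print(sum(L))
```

116

i=1: L[1] = 1+9 = 10 → [9, 10, 2, 2, 4, 5, 7]
i=2: L[2] = 2+10 = 12 → [9, 10, 12, 2, 4, 5, 7]
i=3: L[3] = 2+12 = 14 → [9, 10, 12, 14, 4, 5, 7]
i=4: L[4] = 4+14 = 18 → [9, 10, 12, 14, 18, 5, 7]
i=5: L[5] = 5+18 = 23 → [9, 10, 12, 14, 18, 23, 7]
i=6: L[6] = 7+23 = 30 → [9, 10, 12, 14, 18, 23, 30]
sum = 116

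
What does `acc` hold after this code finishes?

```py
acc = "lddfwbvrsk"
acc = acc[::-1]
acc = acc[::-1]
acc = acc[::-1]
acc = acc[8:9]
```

reverse → 'ksrvbwfddl'
reverse → 'lddfwbvrsk'
reverse → 'ksrvbwfddl'
slice [8:9] → 'd'

'd'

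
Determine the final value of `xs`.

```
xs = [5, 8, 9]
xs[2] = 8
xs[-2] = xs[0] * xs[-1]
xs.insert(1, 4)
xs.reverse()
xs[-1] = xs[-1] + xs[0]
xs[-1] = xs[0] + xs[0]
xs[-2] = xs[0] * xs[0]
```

xs[2] = 8 → [5, 8, 8]
xs[-2] = xs[0]*xs[-1] = 5*8 = 40 → [5, 40, 8]
insert 4 at 1 → [5, 4, 40, 8]
reverse → [8, 40, 4, 5]
xs[-1] = xs[-1]+xs[0] = 5+8 = 13 → [8, 40, 4, 13]
xs[-1] = xs[0]+xs[0] = 8+8 = 16 → [8, 40, 4, 16]
xs[-2] = xs[0]*xs[0] = 8*8 = 64 → [8, 40, 64, 16]

[8, 40, 64, 16]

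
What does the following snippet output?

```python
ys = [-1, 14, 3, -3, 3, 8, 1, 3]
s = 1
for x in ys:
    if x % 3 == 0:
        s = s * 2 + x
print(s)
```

x=-1: not %3==0
x=14: not %3==0
x=3: %3==0, s = 1*2+3 = 5
x=-3: %3==0, s = 5*2+(-3) = 7
x=3: %3==0, s = 7*2+3 = 17
x=8: not %3==0
x=1: not %3==0
x=3: %3==0, s = 17*2+3 = 37

37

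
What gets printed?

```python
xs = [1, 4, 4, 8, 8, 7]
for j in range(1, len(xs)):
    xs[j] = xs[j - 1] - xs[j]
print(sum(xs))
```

j=1: xs[1] = 1-4 = -3 → [1, -3, 4, 8, 8, 7]
j=2: xs[2] = (-3)-4 = -7 → [1, -3, -7, 8, 8, 7]
j=3: xs[3] = (-7)-8 = -15 → [1, -3, -7, -15, 8, 7]
j=4: xs[4] = (-15)-8 = -23 → [1, -3, -7, -15, -23, 7]
j=5: xs[5] = (-23)-7 = -30 → [1, -3, -7, -15, -23, -30]
sum = -77

-77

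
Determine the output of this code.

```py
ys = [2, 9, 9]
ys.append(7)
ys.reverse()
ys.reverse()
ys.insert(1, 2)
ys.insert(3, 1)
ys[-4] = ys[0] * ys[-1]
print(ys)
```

append 7 → [2, 9, 9, 7]
reverse → [7, 9, 9, 2]
reverse → [2, 9, 9, 7]
insert 2 at 1 → [2, 2, 9, 9, 7]
insert 1 at 3 → [2, 2, 9, 1, 9, 7]
ys[-4] = ys[0]*ys[-1] = 2*7 = 14 → [2, 2, 14, 1, 9, 7]

[2, 2, 14, 1, 9, 7]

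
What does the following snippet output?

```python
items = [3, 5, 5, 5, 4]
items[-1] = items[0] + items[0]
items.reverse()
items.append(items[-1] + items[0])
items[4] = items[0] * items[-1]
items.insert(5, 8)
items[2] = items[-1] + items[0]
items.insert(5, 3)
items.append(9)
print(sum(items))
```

items[-1] = items[0]+items[0] = 3+3 = 6 → [3, 5, 5, 5, 6]
reverse → [6, 5, 5, 5, 3]
append items[-1]+items[0] = 3+6 = 9 → [6, 5, 5, 5, 3, 9]
items[4] = items[0]*items[-1] = 6*9 = 54 → [6, 5, 5, 5, 54, 9]
insert 8 at 5 → [6, 5, 5, 5, 54, 8, 9]
items[2] = items[-1]+items[0] = 9+6 = 15 → [6, 5, 15, 5, 54, 8, 9]
insert 3 at 5 → [6, 5, 15, 5, 54, 3, 8, 9]
append 9 → [6, 5, 15, 5, 54, 3, 8, 9, 9]
sum = 114

114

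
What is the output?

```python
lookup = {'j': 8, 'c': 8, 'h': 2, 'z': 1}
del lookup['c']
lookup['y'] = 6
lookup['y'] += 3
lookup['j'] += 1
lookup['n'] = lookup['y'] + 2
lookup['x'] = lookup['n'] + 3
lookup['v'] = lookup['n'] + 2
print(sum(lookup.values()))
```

del 'c' → {'j': 8, 'h': 2, 'z': 1}
lookup['y'] = 6 → {'j': 8, 'h': 2, 'z': 1, 'y': 6}
lookup['y'] = 6+3 = 9 → {'j': 8, 'h': 2, 'z': 1, 'y': 9}
lookup['j'] = 8+1 = 9 → {'j': 9, 'h': 2, 'z': 1, 'y': 9}
lookup['n'] = lookup['y']+2 = 11 → {'j': 9, 'h': 2, 'z': 1, 'y': 9, 'n': 11}
lookup['x'] = lookup['n']+3 = 14 → {'j': 9, 'h': 2, 'z': 1, 'y': 9, 'n': 11, 'x': 14}
lookup['v'] = lookup['n']+2 = 13 → {'j': 9, 'h': 2, 'z': 1, 'y': 9, 'n': 11, 'x': 14, 'v': 13}
sum of values = 59

59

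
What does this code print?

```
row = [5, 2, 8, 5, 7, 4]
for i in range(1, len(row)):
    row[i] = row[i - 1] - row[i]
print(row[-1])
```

-21

i=1: row[1] = 5-2 = 3 → [5, 3, 8, 5, 7, 4]
i=2: row[2] = 3-8 = -5 → [5, 3, -5, 5, 7, 4]
i=3: row[3] = (-5)-5 = -10 → [5, 3, -5, -10, 7, 4]
i=4: row[4] = (-10)-7 = -17 → [5, 3, -5, -10, -17, 4]
i=5: row[5] = (-17)-4 = -21 → [5, 3, -5, -10, -17, -21]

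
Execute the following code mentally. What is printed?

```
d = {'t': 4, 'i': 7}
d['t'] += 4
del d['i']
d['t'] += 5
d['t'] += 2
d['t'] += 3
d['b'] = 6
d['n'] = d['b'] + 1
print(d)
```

{'t': 18, 'b': 6, 'n': 7}

d['t'] = 4+4 = 8 → {'t': 8, 'i': 7}
del 'i' → {'t': 8}
d['t'] = 8+5 = 13 → {'t': 13}
d['t'] = 13+2 = 15 → {'t': 15}
d['t'] = 15+3 = 18 → {'t': 18}
d['b'] = 6 → {'t': 18, 'b': 6}
d['n'] = d['b']+1 = 7 → {'t': 18, 'b': 6, 'n': 7}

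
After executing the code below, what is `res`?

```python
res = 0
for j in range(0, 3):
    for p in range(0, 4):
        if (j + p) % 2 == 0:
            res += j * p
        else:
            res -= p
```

j=0,p=0: even sum, res = 0+0 = 0
j=0,p=1: odd sum, res = 0-1 = -1
j=0,p=2: even sum, res = (-1)+0 = -1
j=0,p=3: odd sum, res = (-1)-3 = -4
j=1,p=0: odd sum, res = (-4)-0 = -4
j=1,p=1: even sum, res = (-4)+1 = -3
j=1,p=2: odd sum, res = (-3)-2 = -5
j=1,p=3: even sum, res = (-5)+3 = -2
j=2,p=0: even sum, res = (-2)+0 = -2
j=2,p=1: odd sum, res = (-2)-1 = -3
j=2,p=2: even sum, res = (-3)+4 = 1
j=2,p=3: odd sum, res = 1-3 = -2

-2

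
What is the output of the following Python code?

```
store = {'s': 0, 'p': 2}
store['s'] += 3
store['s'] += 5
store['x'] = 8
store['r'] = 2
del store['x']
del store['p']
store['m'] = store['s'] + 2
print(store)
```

{'s': 8, 'r': 2, 'm': 10}

store['s'] = 0+3 = 3 → {'s': 3, 'p': 2}
store['s'] = 3+5 = 8 → {'s': 8, 'p': 2}
store['x'] = 8 → {'s': 8, 'p': 2, 'x': 8}
store['r'] = 2 → {'s': 8, 'p': 2, 'x': 8, 'r': 2}
del 'x' → {'s': 8, 'p': 2, 'r': 2}
del 'p' → {'s': 8, 'r': 2}
store['m'] = store['s']+2 = 10 → {'s': 8, 'r': 2, 'm': 10}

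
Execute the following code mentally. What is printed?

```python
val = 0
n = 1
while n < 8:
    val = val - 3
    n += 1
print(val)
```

-21

n=1: val = 0-3 = -3
n=2: val = (-3)-3 = -6
n=3: val = (-6)-3 = -9
n=4: val = (-9)-3 = -12
n=5: val = (-12)-3 = -15
n=6: val = (-15)-3 = -18
n=7: val = (-18)-3 = -21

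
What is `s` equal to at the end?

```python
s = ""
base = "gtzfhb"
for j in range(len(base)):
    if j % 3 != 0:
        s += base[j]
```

'tzhb'

j=0: skip
j=1: add 't' → 't'
j=2: add 'z' → 'tz'
j=3: skip
j=4: add 'h' → 'tzh'
j=5: add 'b' → 'tzhb'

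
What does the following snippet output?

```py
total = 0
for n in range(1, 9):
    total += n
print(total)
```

n=1: total = 0+1 = 1
n=2: total = 1+2 = 3
n=3: total = 3+3 = 6
n=4: total = 6+4 = 10
n=5: total = 10+5 = 15
n=6: total = 15+6 = 21
n=7: total = 21+7 = 28
n=8: total = 28+8 = 36

36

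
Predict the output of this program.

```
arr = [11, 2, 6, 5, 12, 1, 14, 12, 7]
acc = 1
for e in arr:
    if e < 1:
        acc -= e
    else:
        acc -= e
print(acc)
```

e=11: not <1, acc = 1-11 = -10
e=2: not <1, acc = (-10)-2 = -12
e=6: not <1, acc = (-12)-6 = -18
e=5: not <1, acc = (-18)-5 = -23
e=12: not <1, acc = (-23)-12 = -35
e=1: not <1, acc = (-35)-1 = -36
e=14: not <1, acc = (-36)-14 = -50
e=12: not <1, acc = (-50)-12 = -62
e=7: not <1, acc = (-62)-7 = -69

-69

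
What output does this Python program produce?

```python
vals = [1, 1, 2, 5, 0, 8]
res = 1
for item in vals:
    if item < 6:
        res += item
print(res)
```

10

item=1: <6, res = 1+1 = 2
item=1: <6, res = 2+1 = 3
item=2: <6, res = 3+2 = 5
item=5: <6, res = 5+5 = 10
item=0: <6, res = 10+0 = 10
item=8: not <6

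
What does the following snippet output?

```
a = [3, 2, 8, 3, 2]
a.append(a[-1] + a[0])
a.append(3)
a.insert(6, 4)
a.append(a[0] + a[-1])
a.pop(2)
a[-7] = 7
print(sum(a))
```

append a[-1]+a[0] = 2+3 = 5 → [3, 2, 8, 3, 2, 5]
append 3 → [3, 2, 8, 3, 2, 5, 3]
insert 4 at 6 → [3, 2, 8, 3, 2, 5, 4, 3]
append a[0]+a[-1] = 3+3 = 6 → [3, 2, 8, 3, 2, 5, 4, 3, 6]
pop(2) removes 8 → [3, 2, 3, 2, 5, 4, 3, 6]
a[-7] = 7 → [3, 7, 3, 2, 5, 4, 3, 6]
sum = 33

33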